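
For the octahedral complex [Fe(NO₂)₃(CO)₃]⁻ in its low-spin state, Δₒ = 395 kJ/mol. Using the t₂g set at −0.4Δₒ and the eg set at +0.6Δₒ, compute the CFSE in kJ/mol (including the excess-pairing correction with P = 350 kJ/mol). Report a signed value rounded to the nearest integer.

Ligand charges: 3×(-1) from NO₂⁻ and 3×(+0) from CO sum to -3; with overall charge -1, Fe is +2.
Fe is in group 8, so Fe²⁺ is d⁶ (8 − 2 = 6).
The d⁶ electrons fill as t₂g⁶ eg⁰.
The orbital stabilization is -2.4Δₒ = -2.4 × 395 = -948 kJ/mol.
Relative to high-spin t₂g⁴ eg² (1 paired), the low-spin configuration has 2 additional pairs, contributing +2 × 350 = +700 kJ/mol.
Net CFSE = -948 + 700 = -248 kJ/mol.

-248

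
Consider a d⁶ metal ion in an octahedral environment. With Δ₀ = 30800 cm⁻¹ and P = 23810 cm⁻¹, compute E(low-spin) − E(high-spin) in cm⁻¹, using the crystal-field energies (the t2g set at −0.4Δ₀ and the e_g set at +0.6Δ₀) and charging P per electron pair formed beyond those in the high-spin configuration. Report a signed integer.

-13980

In the high-spin limit (t2g^4 e_g^2) the orbital term is -0.4Δ₀ = -12320 cm⁻¹, with no excess pairing.
For low-spin the configuration is t2g^6 e_g^0: orbital energy -2.4 × 30800 = -73920 cm⁻¹, and 2 additional pairs relative to high-spin add 47620 cm⁻¹, giving -26300 cm⁻¹.
E(LS) − E(HS) = -26300 − (-12320) = -13980 cm⁻¹.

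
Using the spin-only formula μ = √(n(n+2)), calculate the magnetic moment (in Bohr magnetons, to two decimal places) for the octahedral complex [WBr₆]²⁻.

Each Br⁻ contributes -1; 6 × (-1) = -6. With overall charge -2, W is in the +4 oxidation state.
Group 6 minus oxidation state +4 gives a d² configuration for W⁴⁺.
For octahedral d² the high- and low-spin configurations coincide.
Configuration: t₂g² eg⁰ → 2 unpaired electrons.
μ(spin-only) = √[2(2+2)] = √8 ≈ 2.83 Bohr magnetons.

2.83 Bohr magnetons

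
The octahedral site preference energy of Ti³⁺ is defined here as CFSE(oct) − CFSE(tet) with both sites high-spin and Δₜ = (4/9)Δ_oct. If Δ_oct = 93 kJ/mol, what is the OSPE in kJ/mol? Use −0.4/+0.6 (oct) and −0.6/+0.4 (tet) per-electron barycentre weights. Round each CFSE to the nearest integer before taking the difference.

Ti is in group 4, so Ti³⁺ is d¹ (4 − 3 = 1).
Octahedral high-spin t₂g¹ eg⁰: CFSE = -0.4 × 93 = -37 kJ/mol.
Tetrahedral: e¹ t₂⁰, CFSE = 1(−0.6) + 0(+0.4) = -0.6Δₜ = -0.6 × (4/9) × 93 = -25 kJ/mol.
Subtracting, OSPE = -37 − (-25) = -12 kJ/mol.

-12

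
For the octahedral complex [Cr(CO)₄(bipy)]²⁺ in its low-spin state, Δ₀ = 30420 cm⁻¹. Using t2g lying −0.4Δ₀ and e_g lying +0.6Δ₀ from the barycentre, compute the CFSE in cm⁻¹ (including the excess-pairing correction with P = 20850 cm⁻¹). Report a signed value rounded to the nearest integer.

-27822

Ligand charges: 4×(+0) from CO and 1×(+0) from bipy sum to +0; with overall charge +2, Cr is +2.
Cr is in group 6, so Cr²⁺ is d⁴ (6 − 2 = 4).
The d⁴ electrons fill as t2g^4 e_g^0.
The orbital stabilization is -1.6Δ₀ = -1.6 × 30420 = -48672 cm⁻¹.
Pairing penalty: 1 pair vs 0 in the high-spin reference → 1 extra × P = 20850 cm⁻¹.
Overall CFSE = -48672 + 20850 = -27822 cm⁻¹.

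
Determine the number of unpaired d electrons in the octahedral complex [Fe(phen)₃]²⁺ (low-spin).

0

phen is neutral, so the +2 overall charge sits on Fe: oxidation state +2.
Fe is in group 8, so Fe²⁺ is d⁶ (8 − 2 = 6).
Configuration: t2g^6 e_g^0, giving 0 unpaired electrons.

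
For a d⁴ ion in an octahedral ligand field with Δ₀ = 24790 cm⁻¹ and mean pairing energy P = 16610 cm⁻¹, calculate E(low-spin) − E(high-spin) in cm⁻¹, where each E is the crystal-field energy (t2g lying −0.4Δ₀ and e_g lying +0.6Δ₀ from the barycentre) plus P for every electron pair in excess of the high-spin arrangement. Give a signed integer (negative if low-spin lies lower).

-8180

High-spin: t2g^3 e_g^1, CFSE = -0.6Δ₀ = -14874 cm⁻¹.
For low-spin the configuration is t2g^4 e_g^0: orbital energy -1.6 × 24790 = -39664 cm⁻¹, and 1 additional pair relative to high-spin adds 16610 cm⁻¹, giving -23054 cm⁻¹.
The difference is -23054 − (-14874) = -8180 cm⁻¹, so low-spin lies lower.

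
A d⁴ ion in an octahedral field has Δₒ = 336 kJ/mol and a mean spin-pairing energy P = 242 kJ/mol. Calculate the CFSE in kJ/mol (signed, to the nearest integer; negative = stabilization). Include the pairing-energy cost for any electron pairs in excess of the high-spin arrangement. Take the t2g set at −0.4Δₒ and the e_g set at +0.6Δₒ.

Here Δₒ > P (336 > 242), so the low-spin state is favoured.
Configuration: t2g^4 e_g^0.
Orbital CFSE = -1.6Δₒ = -1.6 × 336 = -538 kJ/mol.
Excess pairs vs high-spin: 1 − 0 = 1; pairing cost = +242 kJ/mol.
Net CFSE = -538 + 242 = -296 kJ/mol.

-296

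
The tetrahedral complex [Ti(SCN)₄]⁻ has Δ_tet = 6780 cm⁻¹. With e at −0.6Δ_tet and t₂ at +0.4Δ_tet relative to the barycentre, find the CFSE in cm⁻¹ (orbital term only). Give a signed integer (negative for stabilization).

Each SCN⁻ contributes -1; 4 × (-1) = -4. With overall charge -1, Ti is in the +3 oxidation state.
Group 4 minus oxidation state +3 gives a d¹ configuration for Ti³⁺.
Tetrahedral fields are weak (Δₜ ≈ 4/9 Δₒ), so electrons fill high-spin.
Electron filling gives e¹ t₂⁰.
CFSE(orbital) = 1×(-0.6Δ_tet) + 0×(0.4Δ_tet) = -0.6Δ_tet; with Δ_tet = 6780 cm⁻¹ that is -4068 cm⁻¹.

-4068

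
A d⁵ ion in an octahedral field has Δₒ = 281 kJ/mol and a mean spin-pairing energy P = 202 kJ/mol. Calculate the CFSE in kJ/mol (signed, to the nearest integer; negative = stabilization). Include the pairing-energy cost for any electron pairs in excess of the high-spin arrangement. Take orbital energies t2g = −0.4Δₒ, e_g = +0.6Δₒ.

Δₒ > P, so pairing is preferred: the ground state is low-spin.
Configuration: t2g^5 e_g^0.
Orbital CFSE = -2.0Δₒ = -2.0 × 281 = -562 kJ/mol.
Excess pairs vs high-spin: 2 − 0 = 2; pairing cost = +404 kJ/mol.
Net CFSE = -562 + 404 = -158 kJ/mol.

-158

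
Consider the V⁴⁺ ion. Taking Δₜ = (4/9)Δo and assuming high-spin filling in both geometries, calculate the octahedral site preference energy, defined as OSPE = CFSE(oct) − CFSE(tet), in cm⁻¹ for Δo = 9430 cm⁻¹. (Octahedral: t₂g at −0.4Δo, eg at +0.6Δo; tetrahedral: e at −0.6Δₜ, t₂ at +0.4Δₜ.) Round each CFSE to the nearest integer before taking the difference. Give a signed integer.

V is in group 5, so V⁴⁺ is d¹ (5 − 4 = 1).
Octahedral (high-spin): t₂g¹ eg⁰, CFSE = 1(−0.4) + 0(+0.6) = -0.4Δo = -0.4 × 9430 = -3772 cm⁻¹.
Tetrahedral: e¹ t₂⁰, CFSE = 1(−0.6) + 0(+0.4) = -0.6Δₜ = -0.6 × (4/9) × 9430 = -2515 cm⁻¹.
OSPE = -3772 − (-2515) = -1257 cm⁻¹.

-1257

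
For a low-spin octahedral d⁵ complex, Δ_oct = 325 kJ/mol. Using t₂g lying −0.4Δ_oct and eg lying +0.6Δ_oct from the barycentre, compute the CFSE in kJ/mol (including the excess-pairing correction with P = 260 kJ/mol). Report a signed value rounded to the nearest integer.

-130

Configuration: t₂g⁵ eg⁰.
CFSE(orbital) = 5×(-0.4Δ_oct) + 0×(0.6Δ_oct) = -2.0Δ_oct; with Δ_oct = 325 kJ/mol that is -650 kJ/mol.
Relative to high-spin t₂g³ eg² (0 paired), the low-spin configuration has 2 additional pairs, contributing +2 × 260 = +520 kJ/mol.
Net CFSE = -650 + 520 = -130 kJ/mol.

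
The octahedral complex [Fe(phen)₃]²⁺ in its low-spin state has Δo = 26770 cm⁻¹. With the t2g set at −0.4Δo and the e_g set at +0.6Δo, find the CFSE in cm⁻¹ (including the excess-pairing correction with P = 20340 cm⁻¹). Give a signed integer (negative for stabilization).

phen is neutral, so the +2 overall charge sits on Fe: oxidation state +2.
Fe sits in group 8; removing 2 electrons leaves Fe²⁺ with 8 − 2 = 6 d electrons.
Electron filling gives t2g^6 e_g^0.
The orbital stabilization is -2.4Δo = -2.4 × 26770 = -64248 cm⁻¹.
High-spin d⁶ would be t2g^4 e_g^2 with 1 pair; low-spin has 3, so 2 excess pairs cost +2P = +40680 cm⁻¹.
Overall CFSE = -64248 + 40680 = -23568 cm⁻¹.

-23568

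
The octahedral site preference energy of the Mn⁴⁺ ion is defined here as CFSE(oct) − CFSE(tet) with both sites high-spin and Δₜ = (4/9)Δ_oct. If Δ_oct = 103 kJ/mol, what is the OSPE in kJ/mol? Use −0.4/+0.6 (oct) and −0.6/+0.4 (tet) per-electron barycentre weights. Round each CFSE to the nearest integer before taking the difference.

-87

Mn sits in group 7; removing 4 electrons leaves Mn⁴⁺ with 7 − 4 = 3 d electrons.
Octahedral (high-spin): t2g^3 e_g^0, CFSE = 3(−0.4) + 0(+0.6) = -1.2Δ_oct = -1.2 × 103 = -124 kJ/mol.
Tetrahedral e^2 t2^1 gives -0.8Δₜ = -0.8 × (4/9) × 103 = -37 kJ/mol.
Subtracting, OSPE = -124 − (-37) = -87 kJ/mol.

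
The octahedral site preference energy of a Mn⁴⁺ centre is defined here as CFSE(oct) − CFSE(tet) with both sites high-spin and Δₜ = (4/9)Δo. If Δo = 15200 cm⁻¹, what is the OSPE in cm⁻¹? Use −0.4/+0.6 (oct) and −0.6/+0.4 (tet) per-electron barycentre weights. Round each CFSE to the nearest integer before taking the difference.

Mn is in group 7, so Mn⁴⁺ is d³ (7 − 4 = 3).
Octahedral high-spin t2g^3 e_g^0: CFSE = -1.2 × 15200 = -18240 cm⁻¹.
Tetrahedral: e^2 t2^1, CFSE = 2(−0.6) + 1(+0.4) = -0.8Δₜ = -0.8 × (4/9) × 15200 = -5404 cm⁻¹.
Subtracting, OSPE = -18240 − (-5404) = -12836 cm⁻¹.

-12836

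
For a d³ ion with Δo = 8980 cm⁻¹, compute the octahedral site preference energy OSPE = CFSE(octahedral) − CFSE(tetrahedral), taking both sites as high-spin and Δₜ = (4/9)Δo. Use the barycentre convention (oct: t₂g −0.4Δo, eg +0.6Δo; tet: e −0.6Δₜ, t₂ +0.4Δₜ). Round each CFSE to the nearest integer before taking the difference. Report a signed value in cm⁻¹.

Octahedral (high-spin): t₂g³ eg⁰, CFSE = 3(−0.4) + 0(+0.6) = -1.2Δo = -1.2 × 8980 = -10776 cm⁻¹.
Tetrahedral: e² t₂¹, CFSE = 2(−0.6) + 1(+0.4) = -0.8Δₜ = -0.8 × (4/9) × 8980 = -3193 cm⁻¹.
Subtracting, OSPE = -10776 − (-3193) = -7583 cm⁻¹.

-7583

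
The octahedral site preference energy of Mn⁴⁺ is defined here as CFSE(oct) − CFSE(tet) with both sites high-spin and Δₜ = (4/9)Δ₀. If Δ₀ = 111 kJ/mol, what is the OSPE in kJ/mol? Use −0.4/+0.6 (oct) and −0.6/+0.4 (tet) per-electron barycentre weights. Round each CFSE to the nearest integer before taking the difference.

-94

Mn is in group 7, so Mn⁴⁺ is d³ (7 − 4 = 3).
Octahedral high-spin t₂g³ eg⁰: CFSE = -1.2 × 111 = -133 kJ/mol.
Tetrahedral: e² t₂¹, CFSE = 2(−0.6) + 1(+0.4) = -0.8Δₜ = -0.8 × (4/9) × 111 = -39 kJ/mol.
Subtracting, OSPE = -133 − (-39) = -94 kJ/mol.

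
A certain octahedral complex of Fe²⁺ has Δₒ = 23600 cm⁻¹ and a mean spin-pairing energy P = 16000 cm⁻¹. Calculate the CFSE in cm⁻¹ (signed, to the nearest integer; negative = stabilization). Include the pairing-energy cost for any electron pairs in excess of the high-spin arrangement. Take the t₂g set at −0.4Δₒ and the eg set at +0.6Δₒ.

-24640

Fe sits in group 8; removing 2 electrons leaves Fe²⁺ with 8 − 2 = 6 d electrons.
Here Δₒ > P (23600 > 16000), so the low-spin state is favoured.
Configuration: t₂g⁶ eg⁰.
Orbital CFSE = -2.4Δₒ = -2.4 × 23600 = -56640 cm⁻¹.
Excess pairs vs high-spin: 3 − 1 = 2; pairing cost = +32000 cm⁻¹.
Net CFSE = -56640 + 32000 = -24640 cm⁻¹.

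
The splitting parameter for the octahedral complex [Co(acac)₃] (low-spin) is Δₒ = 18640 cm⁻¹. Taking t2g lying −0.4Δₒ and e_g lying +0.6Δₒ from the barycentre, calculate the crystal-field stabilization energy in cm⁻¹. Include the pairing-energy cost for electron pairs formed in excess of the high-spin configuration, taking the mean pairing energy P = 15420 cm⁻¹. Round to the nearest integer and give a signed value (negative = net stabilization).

Each acac⁻ contributes -1; 3 × (-1) = -3. With overall charge +0, Co is in the +3 oxidation state.
Co³⁺: group 9, so d-count = 9 − 3 = 6.
The d⁶ electrons fill as t2g^6 e_g^0.
Orbital CFSE = 6(-0.4) + 0(0.6) = -2.4Δₒ = -2.4 × 18640 = -44736 cm⁻¹.
Relative to high-spin t2g^4 e_g^2 (1 paired), the low-spin configuration has 2 additional pairs, contributing +2 × 15420 = +30840 cm⁻¹.
Overall CFSE = -44736 + 30840 = -13896 cm⁻¹.

-13896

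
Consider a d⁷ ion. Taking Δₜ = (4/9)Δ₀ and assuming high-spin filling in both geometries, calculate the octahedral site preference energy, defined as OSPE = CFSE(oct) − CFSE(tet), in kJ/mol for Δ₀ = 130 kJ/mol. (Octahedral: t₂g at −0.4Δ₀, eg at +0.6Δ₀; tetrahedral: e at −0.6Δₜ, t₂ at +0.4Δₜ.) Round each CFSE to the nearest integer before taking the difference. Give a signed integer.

-35

Octahedral high-spin t₂g⁵ eg²: CFSE = -0.8 × 130 = -104 kJ/mol.
Tetrahedral: e⁴ t₂³, CFSE = 4(−0.6) + 3(+0.4) = -1.2Δₜ = -1.2 × (4/9) × 130 = -69 kJ/mol.
OSPE = -104 − (-69) = -35 kJ/mol.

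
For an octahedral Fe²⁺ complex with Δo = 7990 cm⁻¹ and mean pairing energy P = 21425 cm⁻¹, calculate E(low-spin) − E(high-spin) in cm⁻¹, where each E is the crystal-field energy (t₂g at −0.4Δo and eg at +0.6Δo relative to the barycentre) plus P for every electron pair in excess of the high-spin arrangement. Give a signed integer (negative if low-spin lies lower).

Group 8 minus oxidation state +2 gives a d⁶ configuration for Fe²⁺.
High-spin: t₂g⁴ eg², CFSE = -0.4Δo = -3196 cm⁻¹.
For low-spin the configuration is t₂g⁶ eg⁰: orbital energy -2.4 × 7990 = -19176 cm⁻¹, and 2 additional pairs relative to high-spin add 42850 cm⁻¹, giving 23674 cm⁻¹.
Thus E(LS) − E(HS) = 26870 cm⁻¹.

26870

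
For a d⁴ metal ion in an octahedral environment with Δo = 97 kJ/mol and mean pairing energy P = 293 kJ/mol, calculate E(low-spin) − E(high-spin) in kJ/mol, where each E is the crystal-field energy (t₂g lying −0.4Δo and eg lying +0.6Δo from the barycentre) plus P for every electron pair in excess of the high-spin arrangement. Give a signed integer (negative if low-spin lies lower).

High-spin d⁴ fills as t₂g³ eg¹ with CFSE 3(−0.4) + 1(+0.6) = -0.6Δo = -58 kJ/mol.
Low-spin t₂g⁴ eg⁰ gives -1.6Δo = -155 kJ/mol, but forming 1 extra pair costs 1P = 293 kJ/mol, so E(LS) = -155 + 293 = 138 kJ/mol.
The difference is 138 − (-58) = 196 kJ/mol, so high-spin lies lower.

196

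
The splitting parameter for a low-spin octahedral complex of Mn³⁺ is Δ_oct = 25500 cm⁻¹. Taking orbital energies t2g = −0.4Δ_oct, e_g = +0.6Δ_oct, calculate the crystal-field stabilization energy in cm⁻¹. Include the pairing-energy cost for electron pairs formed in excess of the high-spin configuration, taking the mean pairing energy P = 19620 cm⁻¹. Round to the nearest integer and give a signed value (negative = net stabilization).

Group 7 minus oxidation state +3 gives a d⁴ configuration for Mn³⁺.
The d⁴ electrons fill as t2g^4 e_g^0.
CFSE(orbital) = 4×(-0.4Δ_oct) + 0×(0.6Δ_oct) = -1.6Δ_oct; with Δ_oct = 25500 cm⁻¹ that is -40800 cm⁻¹.
Relative to high-spin t2g^3 e_g^1 (0 paired), the low-spin configuration has 1 additional pair, contributing +1 × 19620 = +19620 cm⁻¹.
Combining: -40800 + 19620 = -21180 cm⁻¹.

-21180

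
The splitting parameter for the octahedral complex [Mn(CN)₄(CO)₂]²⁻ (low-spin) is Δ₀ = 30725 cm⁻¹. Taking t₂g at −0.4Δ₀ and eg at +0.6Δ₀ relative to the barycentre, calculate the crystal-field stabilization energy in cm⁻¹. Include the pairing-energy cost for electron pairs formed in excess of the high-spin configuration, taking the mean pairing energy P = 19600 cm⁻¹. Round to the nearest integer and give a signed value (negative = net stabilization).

-22250

Ligand charges: 4×(-1) from CN⁻ and 2×(+0) from CO sum to -4; with overall charge -2, Mn is +2.
Mn²⁺: group 7, so d-count = 7 − 2 = 5.
Electron filling gives t₂g⁵ eg⁰.
The orbital stabilization is -2.0Δ₀ = -2.0 × 30725 = -61450 cm⁻¹.
Pairing penalty: 2 pairs vs 0 in the high-spin reference → 2 extra × P = 39200 cm⁻¹.
Overall CFSE = -61450 + 39200 = -22250 cm⁻¹.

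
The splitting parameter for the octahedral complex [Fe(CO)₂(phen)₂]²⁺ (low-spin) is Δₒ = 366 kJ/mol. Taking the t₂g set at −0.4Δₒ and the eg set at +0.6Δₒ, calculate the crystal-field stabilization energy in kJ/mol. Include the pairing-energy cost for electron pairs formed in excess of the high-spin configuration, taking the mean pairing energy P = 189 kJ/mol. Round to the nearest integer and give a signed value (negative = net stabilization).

Ligand charges: 2×(+0) from CO and 2×(+0) from phen sum to +0; with overall charge +2, Fe is +2.
Fe sits in group 8; removing 2 electrons leaves Fe²⁺ with 8 − 2 = 6 d electrons.
Electron filling gives t₂g⁶ eg⁰.
CFSE(orbital) = 6×(-0.4Δₒ) + 0×(0.6Δₒ) = -2.4Δₒ; with Δₒ = 366 kJ/mol that is -878 kJ/mol.
High-spin d⁶ would be t₂g⁴ eg² with 1 pair; low-spin has 3, so 2 excess pairs cost +2P = +378 kJ/mol.
Combining: -878 + 378 = -500 kJ/mol.

-500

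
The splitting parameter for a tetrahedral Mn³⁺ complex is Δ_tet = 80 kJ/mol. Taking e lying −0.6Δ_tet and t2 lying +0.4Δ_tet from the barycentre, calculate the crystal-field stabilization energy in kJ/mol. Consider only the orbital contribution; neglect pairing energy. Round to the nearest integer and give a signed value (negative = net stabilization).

Mn is in group 7, so Mn³⁺ is d⁴ (7 − 3 = 4).
Tetrahedral splitting is small, so the complex is high-spin.
The d⁴ electrons fill as e^2 t2^2.
The orbital stabilization is -0.4Δ_tet = -0.4 × 80 = -32 kJ/mol.

-32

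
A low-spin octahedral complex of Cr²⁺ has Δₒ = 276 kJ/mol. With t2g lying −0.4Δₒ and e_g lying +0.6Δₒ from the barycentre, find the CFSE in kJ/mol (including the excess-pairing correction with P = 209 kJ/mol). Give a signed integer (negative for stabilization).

Group 6 minus oxidation state +2 gives a d⁴ configuration for Cr²⁺.
The d⁴ electrons fill as t2g^4 e_g^0.
CFSE(orbital) = 4×(-0.4Δₒ) + 0×(0.6Δₒ) = -1.6Δₒ; with Δₒ = 276 kJ/mol that is -442 kJ/mol.
High-spin d⁴ would be t2g^3 e_g^1 with 0 pairs; low-spin has 1, so 1 excess pair costs +1P = +209 kJ/mol.
Net CFSE = -442 + 209 = -233 kJ/mol.

-233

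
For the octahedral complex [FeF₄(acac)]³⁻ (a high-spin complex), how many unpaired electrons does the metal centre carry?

Ligand charges: 4×(-1) from F⁻ and 1×(-1) from acac⁻ sum to -5; with overall charge -3, Fe is +2.
Fe is in group 8, so Fe²⁺ is d⁶ (8 − 2 = 6).
Configuration: t₂g⁴ eg², giving 4 unpaired electrons.

4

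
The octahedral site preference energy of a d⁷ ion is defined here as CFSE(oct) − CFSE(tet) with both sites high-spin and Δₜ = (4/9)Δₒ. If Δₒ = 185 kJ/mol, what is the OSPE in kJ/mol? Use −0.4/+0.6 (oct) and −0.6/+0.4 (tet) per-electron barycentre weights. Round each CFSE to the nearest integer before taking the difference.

-49

In an octahedral site d⁷ (HS) is t₂g⁵ eg², giving CFSE(oct) = -0.8Δₒ = -148 kJ/mol.
In a tetrahedral site the filling is e⁴ t₂³: CFSE(tet) = -1.2Δₜ = -1.2 × (4/9)(185) = -99 kJ/mol.
Subtracting, OSPE = -148 − (-99) = -49 kJ/mol.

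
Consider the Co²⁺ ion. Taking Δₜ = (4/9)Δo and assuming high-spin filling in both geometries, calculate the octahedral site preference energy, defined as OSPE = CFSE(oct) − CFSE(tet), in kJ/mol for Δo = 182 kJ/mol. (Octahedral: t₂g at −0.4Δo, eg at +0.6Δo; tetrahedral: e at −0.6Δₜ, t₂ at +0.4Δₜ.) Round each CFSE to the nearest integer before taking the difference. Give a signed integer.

-49

Group 9 minus oxidation state +2 gives a d⁷ configuration for Co²⁺.
Octahedral high-spin t2g^5 e_g^2: CFSE = -0.8 × 182 = -146 kJ/mol.
Tetrahedral e^4 t2^3 gives -1.2Δₜ = -1.2 × (4/9) × 182 = -97 kJ/mol.
OSPE = -146 − (-97) = -49 kJ/mol.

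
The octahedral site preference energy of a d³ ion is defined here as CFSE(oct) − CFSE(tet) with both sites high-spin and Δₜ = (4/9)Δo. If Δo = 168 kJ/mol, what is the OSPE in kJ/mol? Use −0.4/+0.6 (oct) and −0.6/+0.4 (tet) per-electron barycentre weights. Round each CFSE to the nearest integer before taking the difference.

Octahedral high-spin t₂g³ eg⁰: CFSE = -1.2 × 168 = -202 kJ/mol.
Tetrahedral e² t₂¹ gives -0.8Δₜ = -0.8 × (4/9) × 168 = -60 kJ/mol.
Subtracting, OSPE = -202 − (-60) = -142 kJ/mol.

-142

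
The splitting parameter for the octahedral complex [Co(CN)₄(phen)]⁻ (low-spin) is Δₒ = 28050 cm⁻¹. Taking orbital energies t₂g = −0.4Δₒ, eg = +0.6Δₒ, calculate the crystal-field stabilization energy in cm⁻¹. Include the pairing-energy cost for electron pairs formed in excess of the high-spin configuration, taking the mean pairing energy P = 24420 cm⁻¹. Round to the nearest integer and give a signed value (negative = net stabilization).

Ligand charges: 4×(-1) from CN⁻ and 1×(+0) from phen sum to -4; with overall charge -1, Co is +3.
Co is in group 9, so Co³⁺ is d⁶ (9 − 3 = 6).
Electron filling gives t₂g⁶ eg⁰.
Orbital CFSE = 6(-0.4) + 0(0.6) = -2.4Δₒ = -2.4 × 28050 = -67320 cm⁻¹.
Pairing penalty: 3 pairs vs 1 in the high-spin reference → 2 extra × P = 48840 cm⁻¹.
Net CFSE = -67320 + 48840 = -18480 cm⁻¹.

-18480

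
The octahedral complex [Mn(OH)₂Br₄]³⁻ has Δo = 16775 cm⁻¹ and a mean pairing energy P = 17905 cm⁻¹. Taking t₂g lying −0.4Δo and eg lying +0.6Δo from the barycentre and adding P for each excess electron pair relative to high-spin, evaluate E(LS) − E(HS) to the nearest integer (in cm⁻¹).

Ligand charges: 2×(-1) from OH⁻ and 4×(-1) from Br⁻ sum to -6; with overall charge -3, Mn is +3.
Group 7 minus oxidation state +3 gives a d⁴ configuration for Mn³⁺.
High-spin: t₂g³ eg¹, CFSE = -0.6Δo = -10065 cm⁻¹.
Low-spin t₂g⁴ eg⁰ gives -1.6Δo = -26840 cm⁻¹, but forming 1 extra pair costs 1P = 17905 cm⁻¹, so E(LS) = -26840 + 17905 = -8935 cm⁻¹.
The difference is -8935 − (-10065) = 1130 cm⁻¹, so high-spin lies lower.

1130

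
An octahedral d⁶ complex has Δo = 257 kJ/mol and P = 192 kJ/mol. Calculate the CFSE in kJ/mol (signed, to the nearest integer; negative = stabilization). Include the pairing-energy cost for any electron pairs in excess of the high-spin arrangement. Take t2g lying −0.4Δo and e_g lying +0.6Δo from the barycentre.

-233

Since Δo = 257 kJ/mol > P = 192 kJ/mol, the complex adopts the low-spin configuration.
Configuration: t2g^6 e_g^0.
Orbital CFSE = -2.4Δo = -2.4 × 257 = -617 kJ/mol.
Excess pairs vs high-spin: 3 − 1 = 2; pairing cost = +384 kJ/mol.
Net CFSE = -617 + 384 = -233 kJ/mol.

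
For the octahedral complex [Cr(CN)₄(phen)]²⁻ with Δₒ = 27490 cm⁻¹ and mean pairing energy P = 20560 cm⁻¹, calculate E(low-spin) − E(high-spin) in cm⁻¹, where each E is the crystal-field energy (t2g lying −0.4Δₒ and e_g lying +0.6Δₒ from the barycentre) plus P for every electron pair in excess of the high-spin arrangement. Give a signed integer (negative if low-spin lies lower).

Ligand charges: 4×(-1) from CN⁻ and 1×(+0) from phen sum to -4; with overall charge -2, Cr is +2.
Cr²⁺: group 6, so d-count = 6 − 2 = 4.
In the high-spin limit (t2g^3 e_g^1) the orbital term is -0.6Δₒ = -16494 cm⁻¹, with no excess pairing.
For low-spin the configuration is t2g^4 e_g^0: orbital energy -1.6 × 27490 = -43984 cm⁻¹, and 1 additional pair relative to high-spin adds 20560 cm⁻¹, giving -23424 cm⁻¹.
The difference is -23424 − (-16494) = -6930 cm⁻¹, so low-spin lies lower.

-6930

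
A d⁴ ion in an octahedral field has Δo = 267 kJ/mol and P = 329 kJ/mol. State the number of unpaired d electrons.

4

Here Δo < P (267 < 329), so the high-spin state is favoured.
Configuration: t2g^3 e_g^1.
Unpaired electrons: 4.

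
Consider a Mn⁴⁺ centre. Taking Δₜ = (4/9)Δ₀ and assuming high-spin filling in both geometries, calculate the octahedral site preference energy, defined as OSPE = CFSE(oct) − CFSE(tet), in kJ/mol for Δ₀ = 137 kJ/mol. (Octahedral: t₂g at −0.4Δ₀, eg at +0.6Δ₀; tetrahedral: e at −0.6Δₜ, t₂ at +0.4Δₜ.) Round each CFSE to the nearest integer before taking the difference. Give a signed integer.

-115

Mn is in group 7, so Mn⁴⁺ is d³ (7 − 4 = 3).
Octahedral high-spin t₂g³ eg⁰: CFSE = -1.2 × 137 = -164 kJ/mol.
Tetrahedral: e² t₂¹, CFSE = 2(−0.6) + 1(+0.4) = -0.8Δₜ = -0.8 × (4/9) × 137 = -49 kJ/mol.
OSPE = CFSE(oct) − CFSE(tet) = -164 − (-49) = -115 kJ/mol.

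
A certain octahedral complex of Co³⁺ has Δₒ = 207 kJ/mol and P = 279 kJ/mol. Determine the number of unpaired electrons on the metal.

Co is in group 9, so Co³⁺ is d⁶ (9 − 3 = 6).
Δₒ < P, so pairing is avoided: the ground state is high-spin.
That gives t₂g⁴ eg².
Unpaired electrons: 4.

4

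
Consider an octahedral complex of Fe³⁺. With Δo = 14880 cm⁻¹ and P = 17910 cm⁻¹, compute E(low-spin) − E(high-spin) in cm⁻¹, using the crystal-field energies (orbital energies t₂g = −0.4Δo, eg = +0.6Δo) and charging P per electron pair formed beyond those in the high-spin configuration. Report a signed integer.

Fe sits in group 8; removing 3 electrons leaves Fe³⁺ with 8 − 3 = 5 d electrons.
High-spin d⁵ fills as t₂g³ eg² with CFSE 3(−0.4) + 2(+0.6) = 0.0Δo = 0 cm⁻¹.
Low-spin: t₂g⁵ eg⁰, orbital CFSE = -2.0Δo = -29760 cm⁻¹; plus 2 excess pairs × P = +35820 cm⁻¹; total 6060 cm⁻¹.
The difference is 6060 − (0) = 6060 cm⁻¹, so high-spin lies lower.

6060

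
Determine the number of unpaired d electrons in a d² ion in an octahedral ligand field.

2

Configuration: t₂g² eg⁰, giving 2 unpaired electrons.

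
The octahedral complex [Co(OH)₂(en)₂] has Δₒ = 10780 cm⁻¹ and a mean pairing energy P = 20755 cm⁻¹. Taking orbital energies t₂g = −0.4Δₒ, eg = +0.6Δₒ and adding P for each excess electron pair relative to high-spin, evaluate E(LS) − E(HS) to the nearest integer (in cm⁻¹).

9975

Ligand charges: 2×(-1) from OH⁻ and 2×(+0) from en sum to -2; with overall charge +0, Co is +2.
Co sits in group 9; removing 2 electrons leaves Co²⁺ with 9 − 2 = 7 d electrons.
In the high-spin limit (t₂g⁵ eg²) the orbital term is -0.8Δₒ = -8624 cm⁻¹, with no excess pairing.
For low-spin the configuration is t₂g⁶ eg¹: orbital energy -1.8 × 10780 = -19404 cm⁻¹, and 1 additional pair relative to high-spin adds 20755 cm⁻¹, giving 1351 cm⁻¹.
The difference is 1351 − (-8624) = 9975 cm⁻¹, so high-spin lies lower.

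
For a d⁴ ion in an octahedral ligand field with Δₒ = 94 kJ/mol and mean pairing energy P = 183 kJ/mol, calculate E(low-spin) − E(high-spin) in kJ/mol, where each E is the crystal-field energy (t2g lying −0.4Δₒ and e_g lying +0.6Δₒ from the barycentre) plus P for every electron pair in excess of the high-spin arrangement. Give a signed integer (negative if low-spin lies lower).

89

High-spin: t2g^3 e_g^1, CFSE = -0.6Δₒ = -56 kJ/mol.
Low-spin t2g^4 e_g^0 gives -1.6Δₒ = -150 kJ/mol, but forming 1 extra pair costs 1P = 183 kJ/mol, so E(LS) = -150 + 183 = 33 kJ/mol.
E(LS) − E(HS) = 33 − (-56) = 89 kJ/mol.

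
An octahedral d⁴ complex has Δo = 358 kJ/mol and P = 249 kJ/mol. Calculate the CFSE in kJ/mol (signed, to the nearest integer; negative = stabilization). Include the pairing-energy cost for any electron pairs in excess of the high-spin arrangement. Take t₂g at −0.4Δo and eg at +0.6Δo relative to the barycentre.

With Δo > P the complex is low-spin.
Filling d⁴ accordingly: t₂g⁴ eg⁰.
Orbital CFSE = -1.6Δo = -1.6 × 358 = -573 kJ/mol.
Excess pairs vs high-spin: 1 − 0 = 1; pairing cost = +249 kJ/mol.
Net CFSE = -573 + 249 = -324 kJ/mol.

-324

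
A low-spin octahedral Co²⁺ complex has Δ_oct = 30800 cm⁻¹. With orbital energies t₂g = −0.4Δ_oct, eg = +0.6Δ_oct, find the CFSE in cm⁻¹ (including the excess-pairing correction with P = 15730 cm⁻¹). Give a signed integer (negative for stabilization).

-39710

Group 9 minus oxidation state +2 gives a d⁷ configuration for Co²⁺.
The d⁷ electrons fill as t₂g⁶ eg¹.
Orbital CFSE = 6(-0.4) + 1(0.6) = -1.8Δ_oct = -1.8 × 30800 = -55440 cm⁻¹.
Pairing penalty: 3 pairs vs 2 in the high-spin reference → 1 extra × P = 15730 cm⁻¹.
Net CFSE = -55440 + 15730 = -39710 cm⁻¹.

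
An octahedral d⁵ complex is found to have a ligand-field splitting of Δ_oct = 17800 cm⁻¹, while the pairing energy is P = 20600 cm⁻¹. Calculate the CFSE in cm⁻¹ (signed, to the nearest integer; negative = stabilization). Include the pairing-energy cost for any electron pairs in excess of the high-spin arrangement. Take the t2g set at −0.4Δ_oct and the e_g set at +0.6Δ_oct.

Since Δ_oct = 17800 cm⁻¹ < P = 20600 cm⁻¹, the complex adopts the high-spin configuration.
That gives t2g^3 e_g^2.
Orbital CFSE = 0.0Δ_oct = 0.0 × 17800 = 0 cm⁻¹.
High-spin has no excess pairs, so no pairing correction applies.

0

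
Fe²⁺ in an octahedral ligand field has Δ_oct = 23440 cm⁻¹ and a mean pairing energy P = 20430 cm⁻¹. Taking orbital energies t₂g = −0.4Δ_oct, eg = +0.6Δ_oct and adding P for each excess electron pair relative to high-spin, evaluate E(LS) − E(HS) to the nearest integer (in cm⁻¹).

-6020

Fe is in group 8, so Fe²⁺ is d⁶ (8 − 2 = 6).
In the high-spin limit (t₂g⁴ eg²) the orbital term is -0.4Δ_oct = -9376 cm⁻¹, with no excess pairing.
For low-spin the configuration is t₂g⁶ eg⁰: orbital energy -2.4 × 23440 = -56256 cm⁻¹, and 2 additional pairs relative to high-spin add 40860 cm⁻¹, giving -15396 cm⁻¹.
E(LS) − E(HS) = -15396 − (-9376) = -6020 cm⁻¹.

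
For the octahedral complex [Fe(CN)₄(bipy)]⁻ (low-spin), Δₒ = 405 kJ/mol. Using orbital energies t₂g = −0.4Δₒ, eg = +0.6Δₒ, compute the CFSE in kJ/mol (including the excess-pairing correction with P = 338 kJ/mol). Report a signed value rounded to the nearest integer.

-134

Ligand charges: 4×(-1) from CN⁻ and 1×(+0) from bipy sum to -4; with overall charge -1, Fe is +3.
Group 8 minus oxidation state +3 gives a d⁵ configuration for Fe³⁺.
Configuration: t₂g⁵ eg⁰.
CFSE(orbital) = 5×(-0.4Δₒ) + 0×(0.6Δₒ) = -2.0Δₒ; with Δₒ = 405 kJ/mol that is -810 kJ/mol.
Relative to high-spin t₂g³ eg² (0 paired), the low-spin configuration has 2 additional pairs, contributing +2 × 338 = +676 kJ/mol.
Combining: -810 + 676 = -134 kJ/mol.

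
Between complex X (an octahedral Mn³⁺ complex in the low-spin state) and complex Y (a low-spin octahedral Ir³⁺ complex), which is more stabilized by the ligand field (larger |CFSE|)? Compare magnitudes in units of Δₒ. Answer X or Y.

X: Mn is in group 7, so Mn³⁺ is d⁴ (7 − 3 = 4); t₂g⁴ eg⁰, CFSE = -1.6Δₒ.
Y: Group 9 minus oxidation state +3 gives a d⁶ configuration for Ir³⁺; t₂g⁶ eg⁰, CFSE = -2.4Δₒ.
So Y has the larger |CFSE|.

Y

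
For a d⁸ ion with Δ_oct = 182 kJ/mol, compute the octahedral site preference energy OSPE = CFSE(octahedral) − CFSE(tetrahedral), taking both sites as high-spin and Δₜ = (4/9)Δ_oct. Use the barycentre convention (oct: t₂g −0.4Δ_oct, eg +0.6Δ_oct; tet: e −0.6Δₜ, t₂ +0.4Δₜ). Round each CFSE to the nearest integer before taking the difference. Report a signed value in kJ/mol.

In an octahedral site d⁸ (HS) is t₂g⁶ eg², giving CFSE(oct) = -1.2Δ_oct = -218 kJ/mol.
Tetrahedral: e⁴ t₂⁴, CFSE = 4(−0.6) + 4(+0.4) = -0.8Δₜ = -0.8 × (4/9) × 182 = -65 kJ/mol.
Subtracting, OSPE = -218 − (-65) = -153 kJ/mol.

-153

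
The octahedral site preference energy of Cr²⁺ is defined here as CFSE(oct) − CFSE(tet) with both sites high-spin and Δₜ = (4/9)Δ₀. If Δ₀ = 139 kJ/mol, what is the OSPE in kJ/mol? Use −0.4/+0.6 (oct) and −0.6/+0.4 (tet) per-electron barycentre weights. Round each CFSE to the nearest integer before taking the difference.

Group 6 minus oxidation state +2 gives a d⁴ configuration for Cr²⁺.
In an octahedral site d⁴ (HS) is t2g^3 e_g^1, giving CFSE(oct) = -0.6Δ₀ = -83 kJ/mol.
Tetrahedral e^2 t2^2 gives -0.4Δₜ = -0.4 × (4/9) × 139 = -25 kJ/mol.
OSPE = CFSE(oct) − CFSE(tet) = -83 − (-25) = -58 kJ/mol.

-58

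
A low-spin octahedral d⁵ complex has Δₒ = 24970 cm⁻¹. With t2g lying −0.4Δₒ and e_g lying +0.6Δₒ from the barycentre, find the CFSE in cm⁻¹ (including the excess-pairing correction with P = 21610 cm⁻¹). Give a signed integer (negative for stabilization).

Electron filling gives t2g^5 e_g^0.
The orbital stabilization is -2.0Δₒ = -2.0 × 24970 = -49940 cm⁻¹.
Pairing penalty: 2 pairs vs 0 in the high-spin reference → 2 extra × P = 43220 cm⁻¹.
Combining: -49940 + 43220 = -6720 cm⁻¹.

-6720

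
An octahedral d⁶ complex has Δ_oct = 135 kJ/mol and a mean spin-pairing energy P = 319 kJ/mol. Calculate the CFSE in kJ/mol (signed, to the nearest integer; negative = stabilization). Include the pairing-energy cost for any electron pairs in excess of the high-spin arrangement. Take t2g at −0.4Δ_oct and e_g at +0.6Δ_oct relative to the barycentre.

-54

With Δ_oct < P the complex is high-spin.
Configuration: t2g^4 e_g^2.
Orbital CFSE = -0.4Δ_oct = -0.4 × 135 = -54 kJ/mol.
High-spin has no excess pairs, so no pairing correction applies.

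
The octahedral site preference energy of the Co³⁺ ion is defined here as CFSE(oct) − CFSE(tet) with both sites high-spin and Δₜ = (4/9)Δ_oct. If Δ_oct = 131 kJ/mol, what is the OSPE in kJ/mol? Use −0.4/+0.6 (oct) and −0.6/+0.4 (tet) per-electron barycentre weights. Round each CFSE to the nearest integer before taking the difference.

Co is in group 9, so Co³⁺ is d⁶ (9 − 3 = 6).
Octahedral high-spin t₂g⁴ eg²: CFSE = -0.4 × 131 = -52 kJ/mol.
In a tetrahedral site the filling is e³ t₂³: CFSE(tet) = -0.6Δₜ = -0.6 × (4/9)(131) = -35 kJ/mol.
OSPE = CFSE(oct) − CFSE(tet) = -52 − (-35) = -17 kJ/mol.

-17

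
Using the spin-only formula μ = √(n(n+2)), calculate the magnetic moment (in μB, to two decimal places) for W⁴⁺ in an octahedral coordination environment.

W sits in group 6; removing 4 electrons leaves W⁴⁺ with 6 − 4 = 2 d electrons.
Configuration: t2g^2 e_g^0 → 2 unpaired electrons.
μ(spin-only) = √[2(2+2)] = √8 ≈ 2.83 μB.

2.83 μB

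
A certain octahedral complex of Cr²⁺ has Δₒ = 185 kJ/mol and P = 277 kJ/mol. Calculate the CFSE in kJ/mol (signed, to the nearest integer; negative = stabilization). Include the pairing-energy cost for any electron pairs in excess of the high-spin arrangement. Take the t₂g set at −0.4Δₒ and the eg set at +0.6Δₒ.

Cr is in group 6, so Cr²⁺ is d⁴ (6 − 2 = 4).
Δₒ < P, so pairing is avoided: the ground state is high-spin.
That gives t₂g³ eg¹.
Orbital CFSE = -0.6Δₒ = -0.6 × 185 = -111 kJ/mol.
High-spin has no excess pairs, so no pairing correction applies.

-111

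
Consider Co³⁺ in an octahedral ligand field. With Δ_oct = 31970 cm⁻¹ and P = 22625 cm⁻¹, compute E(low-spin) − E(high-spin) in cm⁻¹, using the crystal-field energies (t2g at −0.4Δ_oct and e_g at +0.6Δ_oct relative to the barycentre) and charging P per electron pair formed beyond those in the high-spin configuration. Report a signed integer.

-18690

Co³⁺: group 9, so d-count = 9 − 3 = 6.
In the high-spin limit (t2g^4 e_g^2) the orbital term is -0.4Δ_oct = -12788 cm⁻¹, with no excess pairing.
For low-spin the configuration is t2g^6 e_g^0: orbital energy -2.4 × 31970 = -76728 cm⁻¹, and 2 additional pairs relative to high-spin add 45250 cm⁻¹, giving -31478 cm⁻¹.
Thus E(LS) − E(HS) = -18690 cm⁻¹.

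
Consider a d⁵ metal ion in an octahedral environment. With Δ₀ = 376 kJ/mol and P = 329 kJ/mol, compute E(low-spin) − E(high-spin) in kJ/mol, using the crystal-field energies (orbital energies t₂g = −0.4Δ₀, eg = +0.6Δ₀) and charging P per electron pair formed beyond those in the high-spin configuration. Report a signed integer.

High-spin d⁵ fills as t₂g³ eg² with CFSE 3(−0.4) + 2(+0.6) = 0.0Δ₀ = 0 kJ/mol.
Low-spin: t₂g⁵ eg⁰, orbital CFSE = -2.0Δ₀ = -752 kJ/mol; plus 2 excess pairs × P = +658 kJ/mol; total -94 kJ/mol.
The difference is -94 − (0) = -94 kJ/mol, so low-spin lies lower.

-94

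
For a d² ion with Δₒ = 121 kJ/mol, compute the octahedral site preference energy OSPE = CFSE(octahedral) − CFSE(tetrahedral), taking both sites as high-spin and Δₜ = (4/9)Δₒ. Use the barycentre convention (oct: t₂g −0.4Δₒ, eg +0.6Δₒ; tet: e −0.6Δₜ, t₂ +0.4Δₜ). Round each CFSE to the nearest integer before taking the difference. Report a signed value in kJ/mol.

Octahedral (high-spin): t₂g² eg⁰, CFSE = 2(−0.4) + 0(+0.6) = -0.8Δₒ = -0.8 × 121 = -97 kJ/mol.
In a tetrahedral site the filling is e² t₂⁰: CFSE(tet) = -1.2Δₜ = -1.2 × (4/9)(121) = -65 kJ/mol.
Subtracting, OSPE = -97 − (-65) = -32 kJ/mol.

-32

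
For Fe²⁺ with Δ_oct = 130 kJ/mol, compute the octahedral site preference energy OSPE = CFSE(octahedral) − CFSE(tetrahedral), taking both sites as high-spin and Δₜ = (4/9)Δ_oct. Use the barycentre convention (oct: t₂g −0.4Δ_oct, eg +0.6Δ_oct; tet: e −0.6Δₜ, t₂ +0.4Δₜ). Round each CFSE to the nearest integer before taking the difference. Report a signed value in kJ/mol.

-17

Group 8 minus oxidation state +2 gives a d⁶ configuration for Fe²⁺.
In an octahedral site d⁶ (HS) is t₂g⁴ eg², giving CFSE(oct) = -0.4Δ_oct = -52 kJ/mol.
Tetrahedral: e³ t₂³, CFSE = 3(−0.6) + 3(+0.4) = -0.6Δₜ = -0.6 × (4/9) × 130 = -35 kJ/mol.
Subtracting, OSPE = -52 − (-35) = -17 kJ/mol.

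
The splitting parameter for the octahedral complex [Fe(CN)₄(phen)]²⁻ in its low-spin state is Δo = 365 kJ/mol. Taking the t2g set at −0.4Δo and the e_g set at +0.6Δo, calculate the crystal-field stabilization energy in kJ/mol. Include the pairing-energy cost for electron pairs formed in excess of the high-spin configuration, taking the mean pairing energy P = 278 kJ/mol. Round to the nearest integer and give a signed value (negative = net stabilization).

-320

Ligand charges: 4×(-1) from CN⁻ and 1×(+0) from phen sum to -4; with overall charge -2, Fe is +2.
Fe²⁺: group 8, so d-count = 8 − 2 = 6.
The d⁶ electrons fill as t2g^6 e_g^0.
CFSE(orbital) = 6×(-0.4Δo) + 0×(0.6Δo) = -2.4Δo; with Δo = 365 kJ/mol that is -876 kJ/mol.
Relative to high-spin t2g^4 e_g^2 (1 paired), the low-spin configuration has 2 additional pairs, contributing +2 × 278 = +556 kJ/mol.
Combining: -876 + 556 = -320 kJ/mol.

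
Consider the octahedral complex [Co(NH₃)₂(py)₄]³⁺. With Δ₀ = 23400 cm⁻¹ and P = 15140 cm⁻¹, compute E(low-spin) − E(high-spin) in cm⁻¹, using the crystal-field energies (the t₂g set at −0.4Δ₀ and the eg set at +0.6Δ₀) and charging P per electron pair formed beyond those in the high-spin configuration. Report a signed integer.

-16520

Ligand charges: 2×(+0) from NH₃ and 4×(+0) from py sum to +0; with overall charge +3, Co is +3.
Co³⁺: group 9, so d-count = 9 − 3 = 6.
High-spin: t₂g⁴ eg², CFSE = -0.4Δ₀ = -9360 cm⁻¹.
For low-spin the configuration is t₂g⁶ eg⁰: orbital energy -2.4 × 23400 = -56160 cm⁻¹, and 2 additional pairs relative to high-spin add 30280 cm⁻¹, giving -25880 cm⁻¹.
Thus E(LS) − E(HS) = -16520 cm⁻¹.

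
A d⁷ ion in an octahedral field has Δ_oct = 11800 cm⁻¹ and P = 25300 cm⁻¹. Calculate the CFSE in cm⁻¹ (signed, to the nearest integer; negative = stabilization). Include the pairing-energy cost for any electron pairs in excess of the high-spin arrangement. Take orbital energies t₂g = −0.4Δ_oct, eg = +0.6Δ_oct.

Here Δ_oct < P (11800 < 25300), so the high-spin state is favoured.
Configuration: t₂g⁵ eg².
Orbital CFSE = -0.8Δ_oct = -0.8 × 11800 = -9440 cm⁻¹.
High-spin has no excess pairs, so no pairing correction applies.

-9440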